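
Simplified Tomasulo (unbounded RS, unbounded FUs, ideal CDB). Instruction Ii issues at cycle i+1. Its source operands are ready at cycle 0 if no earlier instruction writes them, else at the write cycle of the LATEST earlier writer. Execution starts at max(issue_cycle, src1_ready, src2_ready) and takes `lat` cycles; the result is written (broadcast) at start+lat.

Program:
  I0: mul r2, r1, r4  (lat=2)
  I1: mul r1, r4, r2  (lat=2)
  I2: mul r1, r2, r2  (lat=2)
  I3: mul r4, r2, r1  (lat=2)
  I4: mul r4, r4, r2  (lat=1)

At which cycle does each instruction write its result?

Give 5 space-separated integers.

I0 mul r2: issue@1 deps=(None,None) exec_start@1 write@3
I1 mul r1: issue@2 deps=(None,0) exec_start@3 write@5
I2 mul r1: issue@3 deps=(0,0) exec_start@3 write@5
I3 mul r4: issue@4 deps=(0,2) exec_start@5 write@7
I4 mul r4: issue@5 deps=(3,0) exec_start@7 write@8

Answer: 3 5 5 7 8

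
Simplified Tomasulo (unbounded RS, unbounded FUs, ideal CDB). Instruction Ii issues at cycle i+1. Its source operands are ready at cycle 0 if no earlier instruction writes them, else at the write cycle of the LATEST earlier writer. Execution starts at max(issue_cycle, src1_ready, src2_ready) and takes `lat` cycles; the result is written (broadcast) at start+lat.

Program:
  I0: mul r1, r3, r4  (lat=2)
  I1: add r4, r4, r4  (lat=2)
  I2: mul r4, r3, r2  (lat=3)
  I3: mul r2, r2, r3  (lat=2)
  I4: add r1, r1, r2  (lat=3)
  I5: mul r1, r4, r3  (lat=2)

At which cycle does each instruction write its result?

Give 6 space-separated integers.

I0 mul r1: issue@1 deps=(None,None) exec_start@1 write@3
I1 add r4: issue@2 deps=(None,None) exec_start@2 write@4
I2 mul r4: issue@3 deps=(None,None) exec_start@3 write@6
I3 mul r2: issue@4 deps=(None,None) exec_start@4 write@6
I4 add r1: issue@5 deps=(0,3) exec_start@6 write@9
I5 mul r1: issue@6 deps=(2,None) exec_start@6 write@8

Answer: 3 4 6 6 9 8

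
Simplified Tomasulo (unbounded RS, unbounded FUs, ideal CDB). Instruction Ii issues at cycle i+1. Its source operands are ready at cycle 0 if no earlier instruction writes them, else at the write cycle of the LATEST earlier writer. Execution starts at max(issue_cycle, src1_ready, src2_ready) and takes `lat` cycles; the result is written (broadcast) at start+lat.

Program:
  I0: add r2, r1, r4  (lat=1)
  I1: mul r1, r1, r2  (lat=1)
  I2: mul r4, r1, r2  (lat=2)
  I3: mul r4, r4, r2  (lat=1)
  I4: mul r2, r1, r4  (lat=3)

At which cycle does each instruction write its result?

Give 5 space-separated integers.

I0 add r2: issue@1 deps=(None,None) exec_start@1 write@2
I1 mul r1: issue@2 deps=(None,0) exec_start@2 write@3
I2 mul r4: issue@3 deps=(1,0) exec_start@3 write@5
I3 mul r4: issue@4 deps=(2,0) exec_start@5 write@6
I4 mul r2: issue@5 deps=(1,3) exec_start@6 write@9

Answer: 2 3 5 6 9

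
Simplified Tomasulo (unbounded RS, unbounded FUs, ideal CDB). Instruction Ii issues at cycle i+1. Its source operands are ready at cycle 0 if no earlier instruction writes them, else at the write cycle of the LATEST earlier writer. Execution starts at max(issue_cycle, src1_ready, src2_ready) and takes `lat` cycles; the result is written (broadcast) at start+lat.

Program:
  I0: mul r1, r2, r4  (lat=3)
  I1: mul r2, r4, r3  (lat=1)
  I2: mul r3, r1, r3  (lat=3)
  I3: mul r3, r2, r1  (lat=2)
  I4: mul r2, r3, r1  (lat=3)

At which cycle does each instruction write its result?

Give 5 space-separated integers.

Answer: 4 3 7 6 9

Derivation:
I0 mul r1: issue@1 deps=(None,None) exec_start@1 write@4
I1 mul r2: issue@2 deps=(None,None) exec_start@2 write@3
I2 mul r3: issue@3 deps=(0,None) exec_start@4 write@7
I3 mul r3: issue@4 deps=(1,0) exec_start@4 write@6
I4 mul r2: issue@5 deps=(3,0) exec_start@6 write@9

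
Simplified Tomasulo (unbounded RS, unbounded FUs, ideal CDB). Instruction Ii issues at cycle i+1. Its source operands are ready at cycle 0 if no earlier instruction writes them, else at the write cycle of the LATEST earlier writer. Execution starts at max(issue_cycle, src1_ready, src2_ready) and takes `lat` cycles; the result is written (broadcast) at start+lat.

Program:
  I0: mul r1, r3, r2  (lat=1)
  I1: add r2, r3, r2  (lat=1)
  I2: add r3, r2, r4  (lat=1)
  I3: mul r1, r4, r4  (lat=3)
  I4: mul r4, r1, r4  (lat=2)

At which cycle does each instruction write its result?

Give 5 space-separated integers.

Answer: 2 3 4 7 9

Derivation:
I0 mul r1: issue@1 deps=(None,None) exec_start@1 write@2
I1 add r2: issue@2 deps=(None,None) exec_start@2 write@3
I2 add r3: issue@3 deps=(1,None) exec_start@3 write@4
I3 mul r1: issue@4 deps=(None,None) exec_start@4 write@7
I4 mul r4: issue@5 deps=(3,None) exec_start@7 write@9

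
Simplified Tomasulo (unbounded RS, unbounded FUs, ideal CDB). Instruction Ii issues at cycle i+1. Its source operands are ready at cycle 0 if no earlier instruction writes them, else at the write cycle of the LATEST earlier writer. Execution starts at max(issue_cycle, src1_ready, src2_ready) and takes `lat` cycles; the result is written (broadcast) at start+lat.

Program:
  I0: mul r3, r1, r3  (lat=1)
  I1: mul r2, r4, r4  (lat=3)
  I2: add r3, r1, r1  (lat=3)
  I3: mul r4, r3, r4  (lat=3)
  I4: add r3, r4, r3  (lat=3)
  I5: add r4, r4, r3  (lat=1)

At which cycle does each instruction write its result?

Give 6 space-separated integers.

I0 mul r3: issue@1 deps=(None,None) exec_start@1 write@2
I1 mul r2: issue@2 deps=(None,None) exec_start@2 write@5
I2 add r3: issue@3 deps=(None,None) exec_start@3 write@6
I3 mul r4: issue@4 deps=(2,None) exec_start@6 write@9
I4 add r3: issue@5 deps=(3,2) exec_start@9 write@12
I5 add r4: issue@6 deps=(3,4) exec_start@12 write@13

Answer: 2 5 6 9 12 13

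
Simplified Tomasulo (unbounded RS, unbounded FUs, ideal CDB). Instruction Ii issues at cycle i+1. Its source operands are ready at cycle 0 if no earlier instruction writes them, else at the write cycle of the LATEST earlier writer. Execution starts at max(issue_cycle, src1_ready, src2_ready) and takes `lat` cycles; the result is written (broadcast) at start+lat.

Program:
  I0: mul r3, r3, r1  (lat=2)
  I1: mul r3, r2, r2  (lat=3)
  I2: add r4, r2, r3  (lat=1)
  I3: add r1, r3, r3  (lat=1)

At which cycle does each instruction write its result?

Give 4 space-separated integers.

Answer: 3 5 6 6

Derivation:
I0 mul r3: issue@1 deps=(None,None) exec_start@1 write@3
I1 mul r3: issue@2 deps=(None,None) exec_start@2 write@5
I2 add r4: issue@3 deps=(None,1) exec_start@5 write@6
I3 add r1: issue@4 deps=(1,1) exec_start@5 write@6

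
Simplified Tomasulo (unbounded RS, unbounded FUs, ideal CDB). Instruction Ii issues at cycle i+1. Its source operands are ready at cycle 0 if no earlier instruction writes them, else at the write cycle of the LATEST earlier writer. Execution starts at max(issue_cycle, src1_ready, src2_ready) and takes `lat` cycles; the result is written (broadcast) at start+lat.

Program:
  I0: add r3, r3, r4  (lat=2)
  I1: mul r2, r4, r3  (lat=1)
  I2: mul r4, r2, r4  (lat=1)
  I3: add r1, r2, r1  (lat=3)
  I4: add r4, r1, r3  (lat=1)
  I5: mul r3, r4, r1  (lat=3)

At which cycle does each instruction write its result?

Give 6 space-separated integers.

Answer: 3 4 5 7 8 11

Derivation:
I0 add r3: issue@1 deps=(None,None) exec_start@1 write@3
I1 mul r2: issue@2 deps=(None,0) exec_start@3 write@4
I2 mul r4: issue@3 deps=(1,None) exec_start@4 write@5
I3 add r1: issue@4 deps=(1,None) exec_start@4 write@7
I4 add r4: issue@5 deps=(3,0) exec_start@7 write@8
I5 mul r3: issue@6 deps=(4,3) exec_start@8 write@11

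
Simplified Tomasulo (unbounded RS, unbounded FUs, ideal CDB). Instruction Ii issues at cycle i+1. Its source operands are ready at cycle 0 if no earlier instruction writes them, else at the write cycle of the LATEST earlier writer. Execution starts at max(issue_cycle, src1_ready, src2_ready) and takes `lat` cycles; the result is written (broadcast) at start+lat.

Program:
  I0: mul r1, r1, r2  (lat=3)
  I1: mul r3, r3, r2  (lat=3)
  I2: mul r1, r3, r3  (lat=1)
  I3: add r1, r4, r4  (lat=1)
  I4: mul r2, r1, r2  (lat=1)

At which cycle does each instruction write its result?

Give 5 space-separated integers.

Answer: 4 5 6 5 6

Derivation:
I0 mul r1: issue@1 deps=(None,None) exec_start@1 write@4
I1 mul r3: issue@2 deps=(None,None) exec_start@2 write@5
I2 mul r1: issue@3 deps=(1,1) exec_start@5 write@6
I3 add r1: issue@4 deps=(None,None) exec_start@4 write@5
I4 mul r2: issue@5 deps=(3,None) exec_start@5 write@6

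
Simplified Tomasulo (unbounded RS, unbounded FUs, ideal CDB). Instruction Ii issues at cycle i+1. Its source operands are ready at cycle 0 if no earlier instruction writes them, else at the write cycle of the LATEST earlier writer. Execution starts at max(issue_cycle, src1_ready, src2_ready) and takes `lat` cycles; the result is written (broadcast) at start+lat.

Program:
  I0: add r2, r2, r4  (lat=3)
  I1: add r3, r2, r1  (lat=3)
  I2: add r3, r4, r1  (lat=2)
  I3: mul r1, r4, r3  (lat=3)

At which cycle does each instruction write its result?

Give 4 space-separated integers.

Answer: 4 7 5 8

Derivation:
I0 add r2: issue@1 deps=(None,None) exec_start@1 write@4
I1 add r3: issue@2 deps=(0,None) exec_start@4 write@7
I2 add r3: issue@3 deps=(None,None) exec_start@3 write@5
I3 mul r1: issue@4 deps=(None,2) exec_start@5 write@8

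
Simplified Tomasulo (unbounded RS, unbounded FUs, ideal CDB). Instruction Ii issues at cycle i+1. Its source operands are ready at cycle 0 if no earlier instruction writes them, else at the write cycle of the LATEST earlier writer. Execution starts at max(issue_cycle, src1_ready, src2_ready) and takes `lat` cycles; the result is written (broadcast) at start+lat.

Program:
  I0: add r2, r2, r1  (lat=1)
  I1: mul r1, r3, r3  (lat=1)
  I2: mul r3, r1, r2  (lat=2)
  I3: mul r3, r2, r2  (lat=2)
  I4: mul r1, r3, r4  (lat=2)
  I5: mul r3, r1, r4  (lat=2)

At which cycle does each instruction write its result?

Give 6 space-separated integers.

I0 add r2: issue@1 deps=(None,None) exec_start@1 write@2
I1 mul r1: issue@2 deps=(None,None) exec_start@2 write@3
I2 mul r3: issue@3 deps=(1,0) exec_start@3 write@5
I3 mul r3: issue@4 deps=(0,0) exec_start@4 write@6
I4 mul r1: issue@5 deps=(3,None) exec_start@6 write@8
I5 mul r3: issue@6 deps=(4,None) exec_start@8 write@10

Answer: 2 3 5 6 8 10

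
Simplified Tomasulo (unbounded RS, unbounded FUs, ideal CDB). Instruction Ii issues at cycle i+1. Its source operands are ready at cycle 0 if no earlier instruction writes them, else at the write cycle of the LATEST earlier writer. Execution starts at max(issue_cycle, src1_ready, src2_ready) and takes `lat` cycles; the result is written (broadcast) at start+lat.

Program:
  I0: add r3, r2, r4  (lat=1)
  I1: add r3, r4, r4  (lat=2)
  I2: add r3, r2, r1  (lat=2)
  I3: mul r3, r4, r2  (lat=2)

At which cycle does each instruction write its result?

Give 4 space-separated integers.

I0 add r3: issue@1 deps=(None,None) exec_start@1 write@2
I1 add r3: issue@2 deps=(None,None) exec_start@2 write@4
I2 add r3: issue@3 deps=(None,None) exec_start@3 write@5
I3 mul r3: issue@4 deps=(None,None) exec_start@4 write@6

Answer: 2 4 5 6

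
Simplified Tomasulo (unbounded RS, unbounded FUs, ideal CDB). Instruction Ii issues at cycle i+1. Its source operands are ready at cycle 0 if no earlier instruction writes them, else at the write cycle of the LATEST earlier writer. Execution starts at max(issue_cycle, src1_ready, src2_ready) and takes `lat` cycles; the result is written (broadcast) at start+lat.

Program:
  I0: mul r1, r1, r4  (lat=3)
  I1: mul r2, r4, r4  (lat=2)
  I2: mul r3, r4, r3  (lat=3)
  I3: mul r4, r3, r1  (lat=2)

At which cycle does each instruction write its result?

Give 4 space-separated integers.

I0 mul r1: issue@1 deps=(None,None) exec_start@1 write@4
I1 mul r2: issue@2 deps=(None,None) exec_start@2 write@4
I2 mul r3: issue@3 deps=(None,None) exec_start@3 write@6
I3 mul r4: issue@4 deps=(2,0) exec_start@6 write@8

Answer: 4 4 6 8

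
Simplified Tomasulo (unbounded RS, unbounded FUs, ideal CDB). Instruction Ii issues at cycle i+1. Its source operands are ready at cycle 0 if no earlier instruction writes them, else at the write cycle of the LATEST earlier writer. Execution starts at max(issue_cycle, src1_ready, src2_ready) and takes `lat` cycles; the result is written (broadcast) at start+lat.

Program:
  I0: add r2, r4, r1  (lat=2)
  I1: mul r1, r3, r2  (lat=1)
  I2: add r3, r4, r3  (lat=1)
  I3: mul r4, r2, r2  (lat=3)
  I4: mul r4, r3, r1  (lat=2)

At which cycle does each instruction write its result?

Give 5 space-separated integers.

I0 add r2: issue@1 deps=(None,None) exec_start@1 write@3
I1 mul r1: issue@2 deps=(None,0) exec_start@3 write@4
I2 add r3: issue@3 deps=(None,None) exec_start@3 write@4
I3 mul r4: issue@4 deps=(0,0) exec_start@4 write@7
I4 mul r4: issue@5 deps=(2,1) exec_start@5 write@7

Answer: 3 4 4 7 7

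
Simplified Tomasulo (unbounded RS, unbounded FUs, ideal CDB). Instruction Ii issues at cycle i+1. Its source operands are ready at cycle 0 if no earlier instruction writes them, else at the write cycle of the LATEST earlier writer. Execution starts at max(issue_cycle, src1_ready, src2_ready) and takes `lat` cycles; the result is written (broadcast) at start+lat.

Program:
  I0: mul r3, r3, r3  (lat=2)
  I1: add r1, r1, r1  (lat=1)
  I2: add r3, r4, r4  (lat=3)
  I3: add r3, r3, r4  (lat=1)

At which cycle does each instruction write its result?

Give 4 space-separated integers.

Answer: 3 3 6 7

Derivation:
I0 mul r3: issue@1 deps=(None,None) exec_start@1 write@3
I1 add r1: issue@2 deps=(None,None) exec_start@2 write@3
I2 add r3: issue@3 deps=(None,None) exec_start@3 write@6
I3 add r3: issue@4 deps=(2,None) exec_start@6 write@7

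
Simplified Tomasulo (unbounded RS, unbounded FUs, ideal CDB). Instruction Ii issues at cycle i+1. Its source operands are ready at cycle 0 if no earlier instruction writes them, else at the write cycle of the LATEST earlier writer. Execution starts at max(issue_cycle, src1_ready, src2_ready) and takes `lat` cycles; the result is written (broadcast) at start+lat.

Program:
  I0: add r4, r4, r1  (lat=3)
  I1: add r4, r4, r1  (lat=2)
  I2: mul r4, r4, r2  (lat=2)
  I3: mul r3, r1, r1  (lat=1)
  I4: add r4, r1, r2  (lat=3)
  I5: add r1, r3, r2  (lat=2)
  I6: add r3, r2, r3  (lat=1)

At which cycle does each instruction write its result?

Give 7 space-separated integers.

Answer: 4 6 8 5 8 8 8

Derivation:
I0 add r4: issue@1 deps=(None,None) exec_start@1 write@4
I1 add r4: issue@2 deps=(0,None) exec_start@4 write@6
I2 mul r4: issue@3 deps=(1,None) exec_start@6 write@8
I3 mul r3: issue@4 deps=(None,None) exec_start@4 write@5
I4 add r4: issue@5 deps=(None,None) exec_start@5 write@8
I5 add r1: issue@6 deps=(3,None) exec_start@6 write@8
I6 add r3: issue@7 deps=(None,3) exec_start@7 write@8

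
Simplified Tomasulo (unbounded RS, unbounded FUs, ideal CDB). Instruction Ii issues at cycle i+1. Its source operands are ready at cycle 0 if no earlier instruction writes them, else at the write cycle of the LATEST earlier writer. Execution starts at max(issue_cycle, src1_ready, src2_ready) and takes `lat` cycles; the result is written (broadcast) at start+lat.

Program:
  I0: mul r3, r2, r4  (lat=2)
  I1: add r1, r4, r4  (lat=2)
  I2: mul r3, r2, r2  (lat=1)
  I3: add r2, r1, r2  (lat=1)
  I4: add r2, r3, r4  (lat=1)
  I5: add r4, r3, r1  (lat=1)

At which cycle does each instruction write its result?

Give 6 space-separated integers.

I0 mul r3: issue@1 deps=(None,None) exec_start@1 write@3
I1 add r1: issue@2 deps=(None,None) exec_start@2 write@4
I2 mul r3: issue@3 deps=(None,None) exec_start@3 write@4
I3 add r2: issue@4 deps=(1,None) exec_start@4 write@5
I4 add r2: issue@5 deps=(2,None) exec_start@5 write@6
I5 add r4: issue@6 deps=(2,1) exec_start@6 write@7

Answer: 3 4 4 5 6 7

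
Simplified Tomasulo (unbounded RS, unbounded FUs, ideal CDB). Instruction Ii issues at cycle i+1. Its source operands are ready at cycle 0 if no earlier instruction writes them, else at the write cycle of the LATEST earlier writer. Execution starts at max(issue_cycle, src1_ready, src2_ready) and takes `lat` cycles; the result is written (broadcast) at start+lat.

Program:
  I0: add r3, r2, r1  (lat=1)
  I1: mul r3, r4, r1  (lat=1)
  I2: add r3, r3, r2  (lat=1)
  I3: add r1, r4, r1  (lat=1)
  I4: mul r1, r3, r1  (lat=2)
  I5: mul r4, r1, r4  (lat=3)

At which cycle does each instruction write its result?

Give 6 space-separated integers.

I0 add r3: issue@1 deps=(None,None) exec_start@1 write@2
I1 mul r3: issue@2 deps=(None,None) exec_start@2 write@3
I2 add r3: issue@3 deps=(1,None) exec_start@3 write@4
I3 add r1: issue@4 deps=(None,None) exec_start@4 write@5
I4 mul r1: issue@5 deps=(2,3) exec_start@5 write@7
I5 mul r4: issue@6 deps=(4,None) exec_start@7 write@10

Answer: 2 3 4 5 7 10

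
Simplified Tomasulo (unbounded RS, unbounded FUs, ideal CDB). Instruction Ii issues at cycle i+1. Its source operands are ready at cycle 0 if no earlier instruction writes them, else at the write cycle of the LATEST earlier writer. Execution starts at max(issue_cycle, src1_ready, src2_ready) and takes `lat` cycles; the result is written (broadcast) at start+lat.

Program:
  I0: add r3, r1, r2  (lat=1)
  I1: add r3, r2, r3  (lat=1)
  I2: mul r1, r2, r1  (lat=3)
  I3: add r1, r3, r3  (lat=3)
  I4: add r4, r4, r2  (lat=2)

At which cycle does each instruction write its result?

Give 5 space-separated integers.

Answer: 2 3 6 7 7

Derivation:
I0 add r3: issue@1 deps=(None,None) exec_start@1 write@2
I1 add r3: issue@2 deps=(None,0) exec_start@2 write@3
I2 mul r1: issue@3 deps=(None,None) exec_start@3 write@6
I3 add r1: issue@4 deps=(1,1) exec_start@4 write@7
I4 add r4: issue@5 deps=(None,None) exec_start@5 write@7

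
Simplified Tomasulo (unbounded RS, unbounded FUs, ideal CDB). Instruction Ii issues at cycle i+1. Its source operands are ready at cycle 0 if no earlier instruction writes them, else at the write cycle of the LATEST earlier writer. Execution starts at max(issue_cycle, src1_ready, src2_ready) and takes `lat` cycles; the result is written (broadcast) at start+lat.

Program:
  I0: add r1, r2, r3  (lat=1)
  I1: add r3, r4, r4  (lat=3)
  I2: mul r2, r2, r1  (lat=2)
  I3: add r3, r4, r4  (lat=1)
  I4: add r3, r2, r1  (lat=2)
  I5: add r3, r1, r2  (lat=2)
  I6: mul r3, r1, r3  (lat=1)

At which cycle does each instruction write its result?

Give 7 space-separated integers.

Answer: 2 5 5 5 7 8 9

Derivation:
I0 add r1: issue@1 deps=(None,None) exec_start@1 write@2
I1 add r3: issue@2 deps=(None,None) exec_start@2 write@5
I2 mul r2: issue@3 deps=(None,0) exec_start@3 write@5
I3 add r3: issue@4 deps=(None,None) exec_start@4 write@5
I4 add r3: issue@5 deps=(2,0) exec_start@5 write@7
I5 add r3: issue@6 deps=(0,2) exec_start@6 write@8
I6 mul r3: issue@7 deps=(0,5) exec_start@8 write@9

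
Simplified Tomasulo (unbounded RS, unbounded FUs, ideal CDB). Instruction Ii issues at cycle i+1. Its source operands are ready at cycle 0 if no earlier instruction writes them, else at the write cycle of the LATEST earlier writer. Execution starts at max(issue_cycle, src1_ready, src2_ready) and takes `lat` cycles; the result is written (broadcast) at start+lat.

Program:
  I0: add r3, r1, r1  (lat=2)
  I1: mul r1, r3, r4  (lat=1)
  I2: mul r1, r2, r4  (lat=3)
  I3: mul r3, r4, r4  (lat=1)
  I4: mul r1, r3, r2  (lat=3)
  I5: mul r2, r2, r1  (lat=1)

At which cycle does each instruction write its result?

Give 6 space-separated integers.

Answer: 3 4 6 5 8 9

Derivation:
I0 add r3: issue@1 deps=(None,None) exec_start@1 write@3
I1 mul r1: issue@2 deps=(0,None) exec_start@3 write@4
I2 mul r1: issue@3 deps=(None,None) exec_start@3 write@6
I3 mul r3: issue@4 deps=(None,None) exec_start@4 write@5
I4 mul r1: issue@5 deps=(3,None) exec_start@5 write@8
I5 mul r2: issue@6 deps=(None,4) exec_start@8 write@9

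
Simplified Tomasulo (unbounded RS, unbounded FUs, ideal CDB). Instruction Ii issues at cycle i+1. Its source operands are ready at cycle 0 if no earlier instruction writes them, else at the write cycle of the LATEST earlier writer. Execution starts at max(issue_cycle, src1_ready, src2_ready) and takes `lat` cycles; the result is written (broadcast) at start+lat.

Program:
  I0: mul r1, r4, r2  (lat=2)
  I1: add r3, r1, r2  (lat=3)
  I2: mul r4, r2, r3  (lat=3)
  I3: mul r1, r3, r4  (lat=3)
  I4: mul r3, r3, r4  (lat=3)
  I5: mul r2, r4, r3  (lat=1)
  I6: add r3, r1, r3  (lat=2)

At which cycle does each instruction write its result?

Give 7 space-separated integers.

I0 mul r1: issue@1 deps=(None,None) exec_start@1 write@3
I1 add r3: issue@2 deps=(0,None) exec_start@3 write@6
I2 mul r4: issue@3 deps=(None,1) exec_start@6 write@9
I3 mul r1: issue@4 deps=(1,2) exec_start@9 write@12
I4 mul r3: issue@5 deps=(1,2) exec_start@9 write@12
I5 mul r2: issue@6 deps=(2,4) exec_start@12 write@13
I6 add r3: issue@7 deps=(3,4) exec_start@12 write@14

Answer: 3 6 9 12 12 13 14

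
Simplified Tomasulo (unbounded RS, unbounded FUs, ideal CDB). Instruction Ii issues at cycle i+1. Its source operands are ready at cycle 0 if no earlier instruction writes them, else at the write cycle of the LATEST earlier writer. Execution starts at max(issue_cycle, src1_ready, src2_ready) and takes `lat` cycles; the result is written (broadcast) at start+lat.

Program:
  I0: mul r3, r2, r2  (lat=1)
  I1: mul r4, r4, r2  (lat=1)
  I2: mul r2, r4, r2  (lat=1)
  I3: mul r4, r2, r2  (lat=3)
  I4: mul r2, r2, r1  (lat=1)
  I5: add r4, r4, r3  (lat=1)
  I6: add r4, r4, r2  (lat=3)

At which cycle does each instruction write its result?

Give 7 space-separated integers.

Answer: 2 3 4 7 6 8 11

Derivation:
I0 mul r3: issue@1 deps=(None,None) exec_start@1 write@2
I1 mul r4: issue@2 deps=(None,None) exec_start@2 write@3
I2 mul r2: issue@3 deps=(1,None) exec_start@3 write@4
I3 mul r4: issue@4 deps=(2,2) exec_start@4 write@7
I4 mul r2: issue@5 deps=(2,None) exec_start@5 write@6
I5 add r4: issue@6 deps=(3,0) exec_start@7 write@8
I6 add r4: issue@7 deps=(5,4) exec_start@8 write@11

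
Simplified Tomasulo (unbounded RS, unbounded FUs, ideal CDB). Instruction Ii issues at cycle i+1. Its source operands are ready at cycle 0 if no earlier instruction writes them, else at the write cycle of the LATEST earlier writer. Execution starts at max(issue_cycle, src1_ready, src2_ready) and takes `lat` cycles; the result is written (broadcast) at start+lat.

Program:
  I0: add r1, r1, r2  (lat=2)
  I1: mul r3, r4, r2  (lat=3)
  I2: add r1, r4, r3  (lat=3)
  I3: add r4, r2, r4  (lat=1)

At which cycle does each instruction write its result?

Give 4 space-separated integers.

I0 add r1: issue@1 deps=(None,None) exec_start@1 write@3
I1 mul r3: issue@2 deps=(None,None) exec_start@2 write@5
I2 add r1: issue@3 deps=(None,1) exec_start@5 write@8
I3 add r4: issue@4 deps=(None,None) exec_start@4 write@5

Answer: 3 5 8 5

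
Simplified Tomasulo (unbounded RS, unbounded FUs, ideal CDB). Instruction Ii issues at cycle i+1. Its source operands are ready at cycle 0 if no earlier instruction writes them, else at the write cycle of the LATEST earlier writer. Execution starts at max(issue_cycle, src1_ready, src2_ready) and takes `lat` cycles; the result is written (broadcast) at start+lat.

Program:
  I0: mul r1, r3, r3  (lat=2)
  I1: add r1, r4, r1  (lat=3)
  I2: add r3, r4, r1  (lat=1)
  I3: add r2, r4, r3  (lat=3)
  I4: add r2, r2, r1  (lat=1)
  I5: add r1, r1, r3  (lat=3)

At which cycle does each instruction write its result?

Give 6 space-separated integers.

I0 mul r1: issue@1 deps=(None,None) exec_start@1 write@3
I1 add r1: issue@2 deps=(None,0) exec_start@3 write@6
I2 add r3: issue@3 deps=(None,1) exec_start@6 write@7
I3 add r2: issue@4 deps=(None,2) exec_start@7 write@10
I4 add r2: issue@5 deps=(3,1) exec_start@10 write@11
I5 add r1: issue@6 deps=(1,2) exec_start@7 write@10

Answer: 3 6 7 10 11 10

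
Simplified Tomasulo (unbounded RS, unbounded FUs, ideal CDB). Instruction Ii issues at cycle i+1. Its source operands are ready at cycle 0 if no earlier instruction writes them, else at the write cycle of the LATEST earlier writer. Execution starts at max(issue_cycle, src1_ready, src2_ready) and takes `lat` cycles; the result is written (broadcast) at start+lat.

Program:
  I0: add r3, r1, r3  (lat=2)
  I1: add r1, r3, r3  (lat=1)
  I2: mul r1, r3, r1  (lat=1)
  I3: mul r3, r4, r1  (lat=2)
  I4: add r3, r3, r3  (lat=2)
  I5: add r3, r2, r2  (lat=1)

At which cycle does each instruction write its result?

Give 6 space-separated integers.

Answer: 3 4 5 7 9 7

Derivation:
I0 add r3: issue@1 deps=(None,None) exec_start@1 write@3
I1 add r1: issue@2 deps=(0,0) exec_start@3 write@4
I2 mul r1: issue@3 deps=(0,1) exec_start@4 write@5
I3 mul r3: issue@4 deps=(None,2) exec_start@5 write@7
I4 add r3: issue@5 deps=(3,3) exec_start@7 write@9
I5 add r3: issue@6 deps=(None,None) exec_start@6 write@7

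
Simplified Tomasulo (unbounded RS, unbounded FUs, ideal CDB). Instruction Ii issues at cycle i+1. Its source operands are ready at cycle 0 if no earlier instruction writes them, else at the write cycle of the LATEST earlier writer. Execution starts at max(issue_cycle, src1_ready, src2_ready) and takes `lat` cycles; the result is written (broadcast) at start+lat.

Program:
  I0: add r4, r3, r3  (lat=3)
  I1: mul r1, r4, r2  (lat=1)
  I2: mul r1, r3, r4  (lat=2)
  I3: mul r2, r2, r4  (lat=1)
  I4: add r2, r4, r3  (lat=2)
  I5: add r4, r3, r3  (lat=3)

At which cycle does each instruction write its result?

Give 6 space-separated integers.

I0 add r4: issue@1 deps=(None,None) exec_start@1 write@4
I1 mul r1: issue@2 deps=(0,None) exec_start@4 write@5
I2 mul r1: issue@3 deps=(None,0) exec_start@4 write@6
I3 mul r2: issue@4 deps=(None,0) exec_start@4 write@5
I4 add r2: issue@5 deps=(0,None) exec_start@5 write@7
I5 add r4: issue@6 deps=(None,None) exec_start@6 write@9

Answer: 4 5 6 5 7 9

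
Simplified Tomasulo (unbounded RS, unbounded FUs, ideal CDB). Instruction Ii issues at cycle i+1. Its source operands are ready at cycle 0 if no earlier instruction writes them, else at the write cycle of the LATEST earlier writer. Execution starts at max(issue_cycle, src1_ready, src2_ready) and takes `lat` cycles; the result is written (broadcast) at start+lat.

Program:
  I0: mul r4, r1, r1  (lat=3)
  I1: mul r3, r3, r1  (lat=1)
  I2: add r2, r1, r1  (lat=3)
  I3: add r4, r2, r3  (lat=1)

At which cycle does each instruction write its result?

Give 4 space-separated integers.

I0 mul r4: issue@1 deps=(None,None) exec_start@1 write@4
I1 mul r3: issue@2 deps=(None,None) exec_start@2 write@3
I2 add r2: issue@3 deps=(None,None) exec_start@3 write@6
I3 add r4: issue@4 deps=(2,1) exec_start@6 write@7

Answer: 4 3 6 7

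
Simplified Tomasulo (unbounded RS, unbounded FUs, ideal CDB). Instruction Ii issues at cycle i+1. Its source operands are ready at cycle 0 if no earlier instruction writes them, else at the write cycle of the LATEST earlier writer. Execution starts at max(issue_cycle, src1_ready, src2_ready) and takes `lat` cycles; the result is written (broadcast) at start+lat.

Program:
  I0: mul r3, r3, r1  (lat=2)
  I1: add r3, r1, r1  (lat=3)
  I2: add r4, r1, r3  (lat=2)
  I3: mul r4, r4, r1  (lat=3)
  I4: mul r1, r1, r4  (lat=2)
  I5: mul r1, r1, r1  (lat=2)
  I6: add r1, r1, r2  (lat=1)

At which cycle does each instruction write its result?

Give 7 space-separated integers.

Answer: 3 5 7 10 12 14 15

Derivation:
I0 mul r3: issue@1 deps=(None,None) exec_start@1 write@3
I1 add r3: issue@2 deps=(None,None) exec_start@2 write@5
I2 add r4: issue@3 deps=(None,1) exec_start@5 write@7
I3 mul r4: issue@4 deps=(2,None) exec_start@7 write@10
I4 mul r1: issue@5 deps=(None,3) exec_start@10 write@12
I5 mul r1: issue@6 deps=(4,4) exec_start@12 write@14
I6 add r1: issue@7 deps=(5,None) exec_start@14 write@15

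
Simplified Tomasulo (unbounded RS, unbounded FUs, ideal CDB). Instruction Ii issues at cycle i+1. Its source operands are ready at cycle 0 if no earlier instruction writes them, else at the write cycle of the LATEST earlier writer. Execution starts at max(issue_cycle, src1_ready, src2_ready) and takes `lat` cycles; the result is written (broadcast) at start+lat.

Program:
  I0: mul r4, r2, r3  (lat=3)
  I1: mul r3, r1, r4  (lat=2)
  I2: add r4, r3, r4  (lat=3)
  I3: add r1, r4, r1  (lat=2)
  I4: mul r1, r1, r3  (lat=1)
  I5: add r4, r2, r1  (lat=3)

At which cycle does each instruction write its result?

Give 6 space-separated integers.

I0 mul r4: issue@1 deps=(None,None) exec_start@1 write@4
I1 mul r3: issue@2 deps=(None,0) exec_start@4 write@6
I2 add r4: issue@3 deps=(1,0) exec_start@6 write@9
I3 add r1: issue@4 deps=(2,None) exec_start@9 write@11
I4 mul r1: issue@5 deps=(3,1) exec_start@11 write@12
I5 add r4: issue@6 deps=(None,4) exec_start@12 write@15

Answer: 4 6 9 11 12 15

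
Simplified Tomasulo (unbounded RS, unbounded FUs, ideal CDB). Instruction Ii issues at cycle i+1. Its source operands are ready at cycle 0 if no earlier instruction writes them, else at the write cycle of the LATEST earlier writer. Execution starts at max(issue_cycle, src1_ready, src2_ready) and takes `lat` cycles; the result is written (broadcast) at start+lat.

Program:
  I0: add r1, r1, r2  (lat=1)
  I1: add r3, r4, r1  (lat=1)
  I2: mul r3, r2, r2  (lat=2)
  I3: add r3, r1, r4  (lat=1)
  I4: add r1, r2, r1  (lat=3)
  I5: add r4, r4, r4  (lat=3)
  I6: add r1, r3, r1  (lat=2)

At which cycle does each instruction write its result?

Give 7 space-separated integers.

Answer: 2 3 5 5 8 9 10

Derivation:
I0 add r1: issue@1 deps=(None,None) exec_start@1 write@2
I1 add r3: issue@2 deps=(None,0) exec_start@2 write@3
I2 mul r3: issue@3 deps=(None,None) exec_start@3 write@5
I3 add r3: issue@4 deps=(0,None) exec_start@4 write@5
I4 add r1: issue@5 deps=(None,0) exec_start@5 write@8
I5 add r4: issue@6 deps=(None,None) exec_start@6 write@9
I6 add r1: issue@7 deps=(3,4) exec_start@8 write@10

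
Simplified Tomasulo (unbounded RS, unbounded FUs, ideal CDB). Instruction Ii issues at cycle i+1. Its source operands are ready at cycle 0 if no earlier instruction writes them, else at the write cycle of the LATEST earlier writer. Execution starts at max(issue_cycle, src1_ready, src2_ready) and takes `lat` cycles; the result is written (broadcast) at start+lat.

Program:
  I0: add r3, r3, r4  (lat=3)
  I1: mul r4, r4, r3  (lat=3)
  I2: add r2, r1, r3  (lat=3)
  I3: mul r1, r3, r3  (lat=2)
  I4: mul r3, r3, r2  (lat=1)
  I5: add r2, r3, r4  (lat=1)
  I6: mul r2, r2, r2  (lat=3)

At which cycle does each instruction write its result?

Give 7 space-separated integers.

Answer: 4 7 7 6 8 9 12

Derivation:
I0 add r3: issue@1 deps=(None,None) exec_start@1 write@4
I1 mul r4: issue@2 deps=(None,0) exec_start@4 write@7
I2 add r2: issue@3 deps=(None,0) exec_start@4 write@7
I3 mul r1: issue@4 deps=(0,0) exec_start@4 write@6
I4 mul r3: issue@5 deps=(0,2) exec_start@7 write@8
I5 add r2: issue@6 deps=(4,1) exec_start@8 write@9
I6 mul r2: issue@7 deps=(5,5) exec_start@9 write@12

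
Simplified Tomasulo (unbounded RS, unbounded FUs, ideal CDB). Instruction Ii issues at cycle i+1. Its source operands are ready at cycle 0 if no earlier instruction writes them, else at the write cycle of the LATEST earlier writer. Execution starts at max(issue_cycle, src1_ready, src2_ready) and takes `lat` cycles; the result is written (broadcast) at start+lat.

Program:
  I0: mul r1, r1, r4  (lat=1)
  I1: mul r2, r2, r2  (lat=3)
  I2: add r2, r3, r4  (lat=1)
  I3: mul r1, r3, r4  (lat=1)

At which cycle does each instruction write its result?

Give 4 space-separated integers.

I0 mul r1: issue@1 deps=(None,None) exec_start@1 write@2
I1 mul r2: issue@2 deps=(None,None) exec_start@2 write@5
I2 add r2: issue@3 deps=(None,None) exec_start@3 write@4
I3 mul r1: issue@4 deps=(None,None) exec_start@4 write@5

Answer: 2 5 4 5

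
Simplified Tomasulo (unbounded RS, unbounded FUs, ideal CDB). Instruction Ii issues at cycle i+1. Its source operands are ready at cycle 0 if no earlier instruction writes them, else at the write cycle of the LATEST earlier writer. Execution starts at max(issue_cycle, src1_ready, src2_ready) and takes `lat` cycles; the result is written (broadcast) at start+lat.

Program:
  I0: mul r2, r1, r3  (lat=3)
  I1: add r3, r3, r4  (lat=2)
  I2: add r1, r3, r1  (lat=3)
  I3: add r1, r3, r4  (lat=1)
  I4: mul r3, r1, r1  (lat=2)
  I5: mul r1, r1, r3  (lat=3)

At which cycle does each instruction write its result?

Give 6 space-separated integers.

Answer: 4 4 7 5 7 10

Derivation:
I0 mul r2: issue@1 deps=(None,None) exec_start@1 write@4
I1 add r3: issue@2 deps=(None,None) exec_start@2 write@4
I2 add r1: issue@3 deps=(1,None) exec_start@4 write@7
I3 add r1: issue@4 deps=(1,None) exec_start@4 write@5
I4 mul r3: issue@5 deps=(3,3) exec_start@5 write@7
I5 mul r1: issue@6 deps=(3,4) exec_start@7 write@10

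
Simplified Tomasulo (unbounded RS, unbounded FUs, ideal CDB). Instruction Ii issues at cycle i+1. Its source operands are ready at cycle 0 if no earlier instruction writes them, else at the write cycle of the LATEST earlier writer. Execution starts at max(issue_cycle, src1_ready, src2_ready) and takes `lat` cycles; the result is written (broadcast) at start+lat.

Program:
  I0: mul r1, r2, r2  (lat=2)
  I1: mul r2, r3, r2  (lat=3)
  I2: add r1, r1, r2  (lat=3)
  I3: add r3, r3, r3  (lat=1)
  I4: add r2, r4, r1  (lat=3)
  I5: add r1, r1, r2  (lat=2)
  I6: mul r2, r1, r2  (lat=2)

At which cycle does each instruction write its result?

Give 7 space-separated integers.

I0 mul r1: issue@1 deps=(None,None) exec_start@1 write@3
I1 mul r2: issue@2 deps=(None,None) exec_start@2 write@5
I2 add r1: issue@3 deps=(0,1) exec_start@5 write@8
I3 add r3: issue@4 deps=(None,None) exec_start@4 write@5
I4 add r2: issue@5 deps=(None,2) exec_start@8 write@11
I5 add r1: issue@6 deps=(2,4) exec_start@11 write@13
I6 mul r2: issue@7 deps=(5,4) exec_start@13 write@15

Answer: 3 5 8 5 11 13 15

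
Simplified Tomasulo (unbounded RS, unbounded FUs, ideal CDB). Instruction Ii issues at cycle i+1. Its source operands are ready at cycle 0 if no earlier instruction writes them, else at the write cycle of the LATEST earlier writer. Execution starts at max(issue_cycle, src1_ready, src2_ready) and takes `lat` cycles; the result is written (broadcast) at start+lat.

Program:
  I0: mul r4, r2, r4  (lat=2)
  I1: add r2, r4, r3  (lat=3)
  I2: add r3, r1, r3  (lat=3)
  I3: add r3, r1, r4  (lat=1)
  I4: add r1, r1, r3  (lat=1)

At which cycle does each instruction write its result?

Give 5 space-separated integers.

Answer: 3 6 6 5 6

Derivation:
I0 mul r4: issue@1 deps=(None,None) exec_start@1 write@3
I1 add r2: issue@2 deps=(0,None) exec_start@3 write@6
I2 add r3: issue@3 deps=(None,None) exec_start@3 write@6
I3 add r3: issue@4 deps=(None,0) exec_start@4 write@5
I4 add r1: issue@5 deps=(None,3) exec_start@5 write@6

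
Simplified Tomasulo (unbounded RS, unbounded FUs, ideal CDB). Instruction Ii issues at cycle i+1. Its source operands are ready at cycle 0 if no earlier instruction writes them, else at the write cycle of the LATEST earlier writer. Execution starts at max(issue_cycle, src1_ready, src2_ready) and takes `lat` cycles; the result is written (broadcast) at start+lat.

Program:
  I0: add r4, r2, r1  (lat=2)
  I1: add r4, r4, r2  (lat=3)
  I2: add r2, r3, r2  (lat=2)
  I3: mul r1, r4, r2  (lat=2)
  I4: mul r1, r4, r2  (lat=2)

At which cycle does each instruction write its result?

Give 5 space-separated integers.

I0 add r4: issue@1 deps=(None,None) exec_start@1 write@3
I1 add r4: issue@2 deps=(0,None) exec_start@3 write@6
I2 add r2: issue@3 deps=(None,None) exec_start@3 write@5
I3 mul r1: issue@4 deps=(1,2) exec_start@6 write@8
I4 mul r1: issue@5 deps=(1,2) exec_start@6 write@8

Answer: 3 6 5 8 8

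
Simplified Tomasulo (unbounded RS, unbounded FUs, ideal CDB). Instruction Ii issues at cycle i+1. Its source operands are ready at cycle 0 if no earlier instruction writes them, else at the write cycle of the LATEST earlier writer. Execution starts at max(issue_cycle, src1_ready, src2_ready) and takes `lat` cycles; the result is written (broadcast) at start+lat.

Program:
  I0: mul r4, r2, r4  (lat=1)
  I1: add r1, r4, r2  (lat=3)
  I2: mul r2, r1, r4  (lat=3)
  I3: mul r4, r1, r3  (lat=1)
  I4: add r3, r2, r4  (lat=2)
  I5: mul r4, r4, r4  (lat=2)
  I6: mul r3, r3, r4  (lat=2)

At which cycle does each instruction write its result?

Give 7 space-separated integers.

Answer: 2 5 8 6 10 8 12

Derivation:
I0 mul r4: issue@1 deps=(None,None) exec_start@1 write@2
I1 add r1: issue@2 deps=(0,None) exec_start@2 write@5
I2 mul r2: issue@3 deps=(1,0) exec_start@5 write@8
I3 mul r4: issue@4 deps=(1,None) exec_start@5 write@6
I4 add r3: issue@5 deps=(2,3) exec_start@8 write@10
I5 mul r4: issue@6 deps=(3,3) exec_start@6 write@8
I6 mul r3: issue@7 deps=(4,5) exec_start@10 write@12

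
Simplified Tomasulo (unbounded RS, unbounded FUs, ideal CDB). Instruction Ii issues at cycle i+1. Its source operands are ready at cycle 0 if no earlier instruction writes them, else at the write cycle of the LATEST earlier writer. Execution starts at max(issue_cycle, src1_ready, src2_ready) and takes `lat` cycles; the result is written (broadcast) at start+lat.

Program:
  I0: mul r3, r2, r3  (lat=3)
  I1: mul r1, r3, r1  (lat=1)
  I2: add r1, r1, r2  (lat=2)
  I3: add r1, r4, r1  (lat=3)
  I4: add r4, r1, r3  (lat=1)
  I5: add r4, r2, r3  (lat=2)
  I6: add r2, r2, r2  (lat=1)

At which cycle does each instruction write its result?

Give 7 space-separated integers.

I0 mul r3: issue@1 deps=(None,None) exec_start@1 write@4
I1 mul r1: issue@2 deps=(0,None) exec_start@4 write@5
I2 add r1: issue@3 deps=(1,None) exec_start@5 write@7
I3 add r1: issue@4 deps=(None,2) exec_start@7 write@10
I4 add r4: issue@5 deps=(3,0) exec_start@10 write@11
I5 add r4: issue@6 deps=(None,0) exec_start@6 write@8
I6 add r2: issue@7 deps=(None,None) exec_start@7 write@8

Answer: 4 5 7 10 11 8 8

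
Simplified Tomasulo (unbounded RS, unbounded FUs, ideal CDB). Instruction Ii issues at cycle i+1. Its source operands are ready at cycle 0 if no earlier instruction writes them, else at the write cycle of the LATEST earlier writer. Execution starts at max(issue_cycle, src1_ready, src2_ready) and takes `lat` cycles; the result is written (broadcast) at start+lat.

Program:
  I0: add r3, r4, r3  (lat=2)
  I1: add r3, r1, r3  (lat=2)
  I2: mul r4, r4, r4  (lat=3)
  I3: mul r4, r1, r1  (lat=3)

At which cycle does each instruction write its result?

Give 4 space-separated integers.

I0 add r3: issue@1 deps=(None,None) exec_start@1 write@3
I1 add r3: issue@2 deps=(None,0) exec_start@3 write@5
I2 mul r4: issue@3 deps=(None,None) exec_start@3 write@6
I3 mul r4: issue@4 deps=(None,None) exec_start@4 write@7

Answer: 3 5 6 7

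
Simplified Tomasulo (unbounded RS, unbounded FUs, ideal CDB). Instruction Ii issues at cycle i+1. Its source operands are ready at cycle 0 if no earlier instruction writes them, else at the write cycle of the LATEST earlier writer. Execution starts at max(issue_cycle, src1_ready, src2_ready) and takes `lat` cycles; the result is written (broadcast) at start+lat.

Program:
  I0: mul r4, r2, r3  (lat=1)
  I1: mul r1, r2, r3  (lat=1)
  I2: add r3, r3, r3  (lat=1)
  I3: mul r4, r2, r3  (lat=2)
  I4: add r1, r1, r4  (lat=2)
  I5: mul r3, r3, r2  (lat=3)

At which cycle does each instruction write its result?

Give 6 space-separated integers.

Answer: 2 3 4 6 8 9

Derivation:
I0 mul r4: issue@1 deps=(None,None) exec_start@1 write@2
I1 mul r1: issue@2 deps=(None,None) exec_start@2 write@3
I2 add r3: issue@3 deps=(None,None) exec_start@3 write@4
I3 mul r4: issue@4 deps=(None,2) exec_start@4 write@6
I4 add r1: issue@5 deps=(1,3) exec_start@6 write@8
I5 mul r3: issue@6 deps=(2,None) exec_start@6 write@9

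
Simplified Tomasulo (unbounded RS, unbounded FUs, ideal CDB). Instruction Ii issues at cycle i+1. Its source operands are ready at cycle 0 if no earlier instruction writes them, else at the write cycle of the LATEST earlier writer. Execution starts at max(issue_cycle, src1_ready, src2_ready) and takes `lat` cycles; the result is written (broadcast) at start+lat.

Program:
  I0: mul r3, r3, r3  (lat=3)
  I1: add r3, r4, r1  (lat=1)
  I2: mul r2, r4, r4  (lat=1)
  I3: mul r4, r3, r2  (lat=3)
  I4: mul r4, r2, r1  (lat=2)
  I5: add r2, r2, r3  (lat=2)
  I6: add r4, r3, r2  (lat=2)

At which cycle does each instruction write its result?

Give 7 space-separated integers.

I0 mul r3: issue@1 deps=(None,None) exec_start@1 write@4
I1 add r3: issue@2 deps=(None,None) exec_start@2 write@3
I2 mul r2: issue@3 deps=(None,None) exec_start@3 write@4
I3 mul r4: issue@4 deps=(1,2) exec_start@4 write@7
I4 mul r4: issue@5 deps=(2,None) exec_start@5 write@7
I5 add r2: issue@6 deps=(2,1) exec_start@6 write@8
I6 add r4: issue@7 deps=(1,5) exec_start@8 write@10

Answer: 4 3 4 7 7 8 10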